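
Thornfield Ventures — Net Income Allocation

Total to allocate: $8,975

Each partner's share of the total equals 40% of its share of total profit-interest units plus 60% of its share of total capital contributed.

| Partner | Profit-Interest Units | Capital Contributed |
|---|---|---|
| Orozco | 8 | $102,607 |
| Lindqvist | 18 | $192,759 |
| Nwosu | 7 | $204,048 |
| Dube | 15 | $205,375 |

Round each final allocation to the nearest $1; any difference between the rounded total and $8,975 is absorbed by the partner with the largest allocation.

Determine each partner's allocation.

Orozco: $1,382; Lindqvist: $2,819; Nwosu: $2,083; Dube: $2,691

Profit-interest units total 48; capital contributed total 704,789.
Combined weights (40% profit-interest units + 60% capital contributed): Orozco 0.1540; Lindqvist 0.3141; Nwosu 0.2320; Dube 0.2998.
Raw shares: Orozco 1,382.31; Lindqvist 2,819.04; Nwosu 2,082.59; Dube 2,691.06.
Rounded to nearest $1: Orozco $1,382; Lindqvist $2,819; Nwosu $2,083; Dube $2,691. Sum = $8,975.
Sum already equals the total — no adjustment.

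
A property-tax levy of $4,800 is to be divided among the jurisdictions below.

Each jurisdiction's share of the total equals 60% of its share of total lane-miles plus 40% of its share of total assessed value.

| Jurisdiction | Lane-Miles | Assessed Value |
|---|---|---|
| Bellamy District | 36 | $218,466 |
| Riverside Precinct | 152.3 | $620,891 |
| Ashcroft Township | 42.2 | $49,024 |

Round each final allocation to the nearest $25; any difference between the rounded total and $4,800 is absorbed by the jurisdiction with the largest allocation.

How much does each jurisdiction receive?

Lane-miles total 230.5; assessed value total 888,381.
Combined weights (60% lane-miles + 40% assessed value): Bellamy District 0.1921; Riverside Precinct 0.6760; Ashcroft Township 0.1319.
Raw shares: Bellamy District 921.96; Riverside Precinct 3,244.82; Ashcroft Township 633.22.
After rounding ($25): Bellamy District $925; Riverside Precinct $3,250; Ashcroft Township $625. Sum = $4,800.
Sum already equals the total — no adjustment.

Bellamy District: $925; Riverside Precinct: $3,250; Ashcroft Township: $625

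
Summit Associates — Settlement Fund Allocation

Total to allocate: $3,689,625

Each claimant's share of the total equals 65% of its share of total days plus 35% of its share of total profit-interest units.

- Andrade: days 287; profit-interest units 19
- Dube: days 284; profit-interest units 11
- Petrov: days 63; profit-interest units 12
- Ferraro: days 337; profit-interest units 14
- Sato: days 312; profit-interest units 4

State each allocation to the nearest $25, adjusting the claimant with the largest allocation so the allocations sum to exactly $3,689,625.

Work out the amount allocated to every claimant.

Totals — days 1,283, profit-interest units 60.
Composite weights (65% days + 35% profit-interest units): Andrade 0.2562; Dube 0.2080; Petrov 0.1019; Ferraro 0.2524; Sato 0.1814.
Unrounded shares: Andrade 945,410.09; Dube 767,619.82; Petrov 376,036.92; Ferraro 931,258.86; Sato 669,299.32.
After rounding ($25): Andrade $945,400; Dube $767,625; Petrov $376,025; Ferraro $931,250; Sato $669,300. Sum = $3,689,600.
Difference $3,689,625 − $3,689,600 = +$25 applied to largest allocation (Andrade): Andrade becomes $945,425.

Andrade: $945,425; Dube: $767,625; Petrov: $376,025; Ferraro: $931,250; Sato: $669,300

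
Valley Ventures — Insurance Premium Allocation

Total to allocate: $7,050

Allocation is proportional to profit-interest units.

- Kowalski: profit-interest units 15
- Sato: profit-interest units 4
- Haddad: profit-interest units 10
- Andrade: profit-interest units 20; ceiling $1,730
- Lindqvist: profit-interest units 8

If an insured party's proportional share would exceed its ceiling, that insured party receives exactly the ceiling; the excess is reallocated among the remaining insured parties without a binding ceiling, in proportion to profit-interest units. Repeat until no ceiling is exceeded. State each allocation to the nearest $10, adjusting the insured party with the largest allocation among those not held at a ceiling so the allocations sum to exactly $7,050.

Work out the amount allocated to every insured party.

Sum of profit-interest units: 57.
Pro-rata shares before constraints: Kowalski 1,855.26; Sato 494.74; Haddad 1,236.84; Andrade 2,473.68; Lindqvist 989.47.
Held at cap: Andrade ($1,730); remaining pool $5,320 reallocated over remaining profit-interest units 37.
Remaining shares: Kowalski 2,156.76 → $2,160; Sato 575.14 → $580; Haddad 1,437.84 → $1,440; Lindqvist 1,150.27 → $1,150.
Rounding difference −$10 applied to Kowalski → $2,150.

Kowalski: $2,150; Sato: $580; Haddad: $1,440; Andrade: $1,730; Lindqvist: $1,150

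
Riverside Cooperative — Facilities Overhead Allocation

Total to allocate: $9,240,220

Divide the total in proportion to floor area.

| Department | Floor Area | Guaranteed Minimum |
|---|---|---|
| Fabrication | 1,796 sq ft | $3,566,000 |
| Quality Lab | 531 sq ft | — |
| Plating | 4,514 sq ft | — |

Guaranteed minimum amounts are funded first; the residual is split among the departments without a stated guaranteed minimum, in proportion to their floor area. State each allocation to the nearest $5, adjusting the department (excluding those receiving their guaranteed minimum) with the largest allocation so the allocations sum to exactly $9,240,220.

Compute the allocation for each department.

Fund the minimums — Fabrication $3,566,000. Residual $5,674,220.
Residual split over remaining floor area 5,045: Quality Lab 597,227.12 → $597,225; Plating 5,076,992.88 → $5,076,995.

Fabrication: $3,566,000; Quality Lab: $597,225; Plating: $5,076,995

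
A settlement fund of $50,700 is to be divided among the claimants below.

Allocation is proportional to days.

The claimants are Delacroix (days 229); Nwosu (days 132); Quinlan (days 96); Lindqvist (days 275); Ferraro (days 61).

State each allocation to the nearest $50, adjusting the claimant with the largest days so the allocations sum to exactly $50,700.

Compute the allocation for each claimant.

Delacroix: $14,650; Nwosu: $8,450; Quinlan: $6,150; Lindqvist: $17,550; Ferraro: $3,900

Combined days = 793.
Unrounded shares: Delacroix 229/793 × $50,700 = 14,640.98; Nwosu 132/793 × $50,700 = 8,439.34; Quinlan 96/793 × $50,700 = 6,137.70; Lindqvist 275/793 × $50,700 = 17,581.97; Ferraro 61/793 × $50,700 = 3,900.00.
Rounded to nearest $50: Delacroix $14,650; Nwosu $8,450; Quinlan $6,150; Lindqvist $17,600; Ferraro $3,900. Sum = $50,750.
Difference $50,700 − $50,750 = −$50 applied to largest days (Lindqvist): Lindqvist becomes $17,550.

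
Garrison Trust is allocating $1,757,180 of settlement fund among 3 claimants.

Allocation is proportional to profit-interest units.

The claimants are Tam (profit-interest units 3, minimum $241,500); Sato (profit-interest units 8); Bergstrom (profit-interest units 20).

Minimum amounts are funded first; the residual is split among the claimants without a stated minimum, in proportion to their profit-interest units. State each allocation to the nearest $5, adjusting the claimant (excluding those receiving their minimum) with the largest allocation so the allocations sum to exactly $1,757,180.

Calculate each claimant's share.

Tam: $241,500 · Sato: $433,050 · Bergstrom: $1,082,630

Minimums first: Tam $241,500. Balance $1,515,680.
Balance split over remaining profit-interest units 28: Sato 433,051.43 → $433,050; Bergstrom 1,082,628.57 → $1,082,630.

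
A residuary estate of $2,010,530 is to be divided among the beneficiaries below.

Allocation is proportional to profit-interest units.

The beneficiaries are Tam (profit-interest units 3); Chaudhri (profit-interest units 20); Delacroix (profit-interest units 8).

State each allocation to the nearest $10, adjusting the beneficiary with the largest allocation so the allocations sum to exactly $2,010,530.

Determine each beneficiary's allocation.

Combined profit-interest units = 31.
Pro-rata amounts: Tam 3/31 × $2,010,530 = 194,567.42; Chaudhri 20/31 × $2,010,530 = 1,297,116.13; Delacroix 8/31 × $2,010,530 = 518,846.45.
Rounded to nearest $10: Tam $194,570; Chaudhri $1,297,120; Delacroix $518,850. Sum = $2,010,540.
Difference $2,010,530 − $2,010,540 = −$10 applied to largest allocation (Chaudhri): Chaudhri becomes $1,297,110.

Tam: $194,570 | Chaudhri: $1,297,110 | Delacroix: $518,850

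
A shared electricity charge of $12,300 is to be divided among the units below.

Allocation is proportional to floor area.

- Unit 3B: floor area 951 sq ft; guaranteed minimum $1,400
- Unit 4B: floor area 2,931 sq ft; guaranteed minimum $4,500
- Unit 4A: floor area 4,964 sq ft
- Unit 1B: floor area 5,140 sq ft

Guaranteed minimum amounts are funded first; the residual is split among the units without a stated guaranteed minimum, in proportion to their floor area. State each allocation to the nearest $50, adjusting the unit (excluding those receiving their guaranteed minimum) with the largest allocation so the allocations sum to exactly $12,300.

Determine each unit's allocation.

Unit 3B: $1,400 | Unit 4B: $4,500 | Unit 4A: $3,150 | Unit 1B: $3,250

Guaranteed amounts: Unit 3B $1,400; Unit 4B $4,500. Residual $6,400.
Residual split over remaining floor area 10,104: Unit 4A 3,144.26 → $3,150; Unit 1B 3,255.74 → $3,250.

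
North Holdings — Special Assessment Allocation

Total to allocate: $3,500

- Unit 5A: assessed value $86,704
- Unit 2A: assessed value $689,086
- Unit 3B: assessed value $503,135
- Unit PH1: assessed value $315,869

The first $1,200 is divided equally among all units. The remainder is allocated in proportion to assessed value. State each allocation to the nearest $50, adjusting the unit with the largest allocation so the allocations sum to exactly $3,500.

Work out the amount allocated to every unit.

Unit 5A: $450 · Unit 2A: $1,250 · Unit 3B: $1,050 · Unit PH1: $750

$1,200 shared equally gives $300 per unit.
Remainder $2,300 by assessed value (total 1,594,794): Unit 5A 125.04 → $150; Unit 2A 993.79 → $1,000; Unit 3B 725.62 → $750; Unit PH1 455.54 → $450.
Rounding difference −$50 on remainder applied to Unit 2A.
Totals: Unit 5A $300 + $150 = $450; Unit 2A $300 + $950 = $1,250; Unit 3B $300 + $750 = $1,050; Unit PH1 $300 + $450 = $750.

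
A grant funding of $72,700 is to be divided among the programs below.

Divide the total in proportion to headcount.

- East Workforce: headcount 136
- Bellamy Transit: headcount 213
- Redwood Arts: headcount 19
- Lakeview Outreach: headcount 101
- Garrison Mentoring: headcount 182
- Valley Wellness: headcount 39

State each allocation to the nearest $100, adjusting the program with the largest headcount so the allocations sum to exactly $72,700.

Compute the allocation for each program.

East Workforce: $14,300 · Bellamy Transit: $22,500 · Redwood Arts: $2,000 · Lakeview Outreach: $10,600 · Garrison Mentoring: $19,200 · Valley Wellness: $4,100

Sum of headcount: 690.
Unrounded shares: East Workforce 136/690 × $72,700 = 14,329.28; Bellamy Transit 213/690 × $72,700 = 22,442.17; Redwood Arts 19/690 × $72,700 = 2,001.88; Lakeview Outreach 101/690 × $72,700 = 10,641.59; Garrison Mentoring 182/690 × $72,700 = 19,175.94; Valley Wellness 39/690 × $72,700 = 4,109.13.
Rounded to nearest $100: East Workforce $14,300; Bellamy Transit $22,400; Redwood Arts $2,000; Lakeview Outreach $10,600; Garrison Mentoring $19,200; Valley Wellness $4,100. Sum = $72,600.
Difference $72,700 − $72,600 = +$100 applied to largest headcount (Bellamy Transit): Bellamy Transit becomes $22,500.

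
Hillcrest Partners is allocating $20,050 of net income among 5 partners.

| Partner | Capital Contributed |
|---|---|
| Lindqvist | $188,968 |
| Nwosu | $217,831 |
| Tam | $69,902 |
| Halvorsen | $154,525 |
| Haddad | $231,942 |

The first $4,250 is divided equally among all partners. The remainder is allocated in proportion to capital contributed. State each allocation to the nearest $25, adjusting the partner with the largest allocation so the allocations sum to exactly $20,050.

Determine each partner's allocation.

Lindqvist: $4,300 | Nwosu: $4,825 | Tam: $2,125 | Halvorsen: $3,675 | Haddad: $5,125

First tranche $4,250 split equally: $850 each.
Remainder $15,800 by capital contributed (total 863,168): Lindqvist 3,459.00 → $3,450; Nwosu 3,987.32 → $3,975; Tam 1,279.53 → $1,275; Halvorsen 2,828.53 → $2,825; Haddad 4,245.62 → $4,250.
Rounding difference +$25 on remainder applied to Haddad.
Totals: Lindqvist $850 + $3,450 = $4,300; Nwosu $850 + $3,975 = $4,825; Tam $850 + $1,275 = $2,125; Halvorsen $850 + $2,825 = $3,675; Haddad $850 + $4,275 = $5,125.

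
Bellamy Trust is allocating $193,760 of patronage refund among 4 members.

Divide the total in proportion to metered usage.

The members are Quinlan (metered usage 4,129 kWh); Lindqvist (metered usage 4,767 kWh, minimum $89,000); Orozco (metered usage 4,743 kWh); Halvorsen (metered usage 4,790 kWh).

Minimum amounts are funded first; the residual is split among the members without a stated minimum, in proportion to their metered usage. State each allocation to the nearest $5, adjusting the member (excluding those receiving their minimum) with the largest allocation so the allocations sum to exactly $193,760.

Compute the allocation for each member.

Quinlan: $31,660 · Lindqvist: $89,000 · Orozco: $36,370 · Halvorsen: $36,730

Minimums first: Lindqvist $89,000. Remaining pool $104,760.
Remaining pool split over remaining metered usage 13,662: Quinlan 31,661.11 → $31,660; Orozco 36,369.25 → $36,370; Halvorsen 36,729.64 → $36,730.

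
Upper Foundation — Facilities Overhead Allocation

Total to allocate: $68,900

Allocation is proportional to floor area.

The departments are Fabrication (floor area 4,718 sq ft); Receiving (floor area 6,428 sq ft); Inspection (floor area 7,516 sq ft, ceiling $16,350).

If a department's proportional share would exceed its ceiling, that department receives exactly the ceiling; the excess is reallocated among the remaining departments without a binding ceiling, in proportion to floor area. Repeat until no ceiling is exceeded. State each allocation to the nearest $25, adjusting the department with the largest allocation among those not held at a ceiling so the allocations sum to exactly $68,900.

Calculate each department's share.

Floor area total: 18,662.
Unconstrained shares: Fabrication 17,418.83; Receiving 23,732.14; Inspection 27,749.03.
Capped: Inspection ($16,350); balance $52,550 reallocated over remaining floor area 11,146.
Remaining shares: Fabrication 22,243.94 → $22,250; Receiving 30,306.06 → $30,300.

Fabrication: $22,250 | Receiving: $30,300 | Inspection: $16,350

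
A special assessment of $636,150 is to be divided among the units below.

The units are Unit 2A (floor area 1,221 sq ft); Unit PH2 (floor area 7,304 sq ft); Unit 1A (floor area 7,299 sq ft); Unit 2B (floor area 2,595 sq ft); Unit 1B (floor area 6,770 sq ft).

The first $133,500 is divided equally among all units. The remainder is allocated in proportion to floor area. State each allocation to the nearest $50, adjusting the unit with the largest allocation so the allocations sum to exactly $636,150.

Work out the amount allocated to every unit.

First tranche $133,500 split equally: $26,700 each.
Remainder $502,650 by floor area (total 25,189): Unit 2A 24,365.22 → $24,350; Unit PH2 145,752.34 → $145,750; Unit 1A 145,652.56 → $145,650; Unit 2B 51,783.59 → $51,800; Unit 1B 135,096.29 → $135,100.
Totals: Unit 2A $26,700 + $24,350 = $51,050; Unit PH2 $26,700 + $145,750 = $172,450; Unit 1A $26,700 + $145,650 = $172,350; Unit 2B $26,700 + $51,800 = $78,500; Unit 1B $26,700 + $135,100 = $161,800.

Unit 2A: $51,050 · Unit PH2: $172,450 · Unit 1A: $172,350 · Unit 2B: $78,500 · Unit 1B: $161,800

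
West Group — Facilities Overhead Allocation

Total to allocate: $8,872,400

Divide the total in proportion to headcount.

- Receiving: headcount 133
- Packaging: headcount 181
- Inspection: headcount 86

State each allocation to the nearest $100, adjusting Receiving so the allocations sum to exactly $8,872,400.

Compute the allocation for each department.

Receiving: $2,950,000 · Packaging: $4,014,800 · Inspection: $1,907,600

Combined headcount = 400.
Proportional shares: Receiving 133/400 × $8,872,400 = 2,950,073.00; Packaging 181/400 × $8,872,400 = 4,014,761.00; Inspection 86/400 × $8,872,400 = 1,907,566.00.
After rounding ($100): Receiving $2,950,100; Packaging $4,014,800; Inspection $1,907,600. Sum = $8,872,500.
Difference $8,872,400 − $8,872,500 = −$100 applied to Receiving: Receiving becomes $2,950,000.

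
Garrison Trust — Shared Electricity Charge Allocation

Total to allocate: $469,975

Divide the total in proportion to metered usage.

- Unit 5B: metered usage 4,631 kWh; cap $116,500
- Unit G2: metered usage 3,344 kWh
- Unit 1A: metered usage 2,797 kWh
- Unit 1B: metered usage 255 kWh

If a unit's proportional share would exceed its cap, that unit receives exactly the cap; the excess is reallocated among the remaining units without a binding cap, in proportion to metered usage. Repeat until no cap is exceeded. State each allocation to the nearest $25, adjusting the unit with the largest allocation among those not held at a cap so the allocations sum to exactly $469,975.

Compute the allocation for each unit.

Unit 5B: $116,500 | Unit G2: $184,800 | Unit 1A: $154,575 | Unit 1B: $14,100

Combined metered usage = 11,027.
Pro-rata shares before constraints: Unit 5B 197,375.01; Unit G2 142,522.57; Unit 1A 119,209.22; Unit 1B 10,868.20.
Capped: Unit 5B ($116,500); remaining pool $353,475 reallocated over remaining metered usage 6,396.
Redistributed shares: Unit G2 184,806.19 → $184,800; Unit 1A 154,576.23 → $154,575; Unit 1B 14,092.58 → $14,100.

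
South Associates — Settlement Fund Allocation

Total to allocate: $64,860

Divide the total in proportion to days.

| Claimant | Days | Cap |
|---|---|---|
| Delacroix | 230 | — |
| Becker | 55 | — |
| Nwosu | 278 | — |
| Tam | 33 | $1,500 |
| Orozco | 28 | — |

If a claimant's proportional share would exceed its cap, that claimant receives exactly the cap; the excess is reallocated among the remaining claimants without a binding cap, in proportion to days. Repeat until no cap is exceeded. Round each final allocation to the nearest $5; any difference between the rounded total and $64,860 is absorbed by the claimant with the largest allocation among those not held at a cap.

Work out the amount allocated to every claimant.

Delacroix: $24,660 · Becker: $5,895 · Nwosu: $29,805 · Tam: $1,500 · Orozco: $3,000

Total days = 624.
Pro-rata shares before constraints: Delacroix 23,906.73; Becker 5,716.83; Nwosu 28,895.96; Tam 3,430.10; Orozco 2,910.38.
Held at cap: Tam ($1,500); remaining pool $63,360 reallocated over remaining days 591.
Remaining shares: Delacroix 24,657.87 → $24,660; Becker 5,896.45 → $5,895; Nwosu 29,803.86 → $29,805; Orozco 3,001.83 → $3,000.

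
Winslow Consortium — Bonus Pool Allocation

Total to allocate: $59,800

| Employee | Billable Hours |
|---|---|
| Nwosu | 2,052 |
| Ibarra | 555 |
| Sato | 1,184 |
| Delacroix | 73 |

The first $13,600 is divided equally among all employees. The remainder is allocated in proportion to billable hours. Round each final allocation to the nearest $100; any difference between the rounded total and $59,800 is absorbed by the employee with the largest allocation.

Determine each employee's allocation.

Equal tier: $13,600 ÷ 4 = $3,400 apiece.
Remainder $46,200 by billable hours (total 3,864): Nwosu 24,534.78 → $24,500; Ibarra 6,635.87 → $6,600; Sato 14,156.52 → $14,200; Delacroix 872.83 → $900.
Totals: Nwosu $3,400 + $24,500 = $27,900; Ibarra $3,400 + $6,600 = $10,000; Sato $3,400 + $14,200 = $17,600; Delacroix $3,400 + $900 = $4,300.

Nwosu: $27,900; Ibarra: $10,000; Sato: $17,600; Delacroix: $4,300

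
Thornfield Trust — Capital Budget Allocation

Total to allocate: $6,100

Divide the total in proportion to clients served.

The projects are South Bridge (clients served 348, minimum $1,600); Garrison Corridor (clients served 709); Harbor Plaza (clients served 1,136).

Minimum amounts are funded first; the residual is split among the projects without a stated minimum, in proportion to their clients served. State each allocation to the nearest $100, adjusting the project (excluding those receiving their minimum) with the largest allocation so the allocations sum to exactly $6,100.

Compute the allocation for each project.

South Bridge: $1,600 · Garrison Corridor: $1,700 · Harbor Plaza: $2,800

Fund the minimums — South Bridge $1,600. Remaining pool $4,500.
Remaining pool split over remaining clients served 1,845: Garrison Corridor 1,729.27 → $1,700; Harbor Plaza 2,770.73 → $2,800.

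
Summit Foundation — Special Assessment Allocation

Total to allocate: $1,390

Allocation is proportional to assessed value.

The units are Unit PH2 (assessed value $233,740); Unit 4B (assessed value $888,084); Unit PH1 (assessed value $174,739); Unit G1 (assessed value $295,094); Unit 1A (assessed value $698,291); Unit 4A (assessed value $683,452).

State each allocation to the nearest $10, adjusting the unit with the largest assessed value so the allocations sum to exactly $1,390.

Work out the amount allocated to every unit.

Sum of assessed value: 233,740 + 888,084 + 174,739 + 295,094 + 698,291 + 683,452 = 2,973,400.
Raw shares: Unit PH2 109.27; Unit 4B 415.16; Unit PH1 81.69; Unit G1 137.95; Unit 1A 326.44; Unit 4A 319.50.
After rounding ($10): Unit PH2 $110; Unit 4B $420; Unit PH1 $80; Unit G1 $140; Unit 1A $330; Unit 4A $320. Sum = $1,400.
Difference $1,390 − $1,400 = −$10 applied to largest assessed value (Unit 4B): Unit 4B becomes $410.

Unit PH2: $110; Unit 4B: $410; Unit PH1: $80; Unit G1: $140; Unit 1A: $330; Unit 4A: $320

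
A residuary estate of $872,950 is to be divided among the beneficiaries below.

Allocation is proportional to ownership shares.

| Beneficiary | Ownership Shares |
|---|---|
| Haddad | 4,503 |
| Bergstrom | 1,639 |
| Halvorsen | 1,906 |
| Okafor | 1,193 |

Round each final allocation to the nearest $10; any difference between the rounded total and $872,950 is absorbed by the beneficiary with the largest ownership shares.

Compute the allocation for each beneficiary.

Total ownership shares = 9,241.
Proportional shares: Haddad 4,503/9,241 × $872,950 = 425,375.38; Bergstrom 1,639/9,241 × $872,950 = 154,827.95; Halvorsen 1,906/9,241 × $872,950 = 180,050.07; Okafor 1,193/9,241 × $872,950 = 112,696.61.
After rounding ($10): Haddad $425,380; Bergstrom $154,830; Halvorsen $180,050; Okafor $112,700. Sum = $872,960.
Difference $872,950 − $872,960 = −$10 applied to largest ownership shares (Haddad): Haddad becomes $425,370.

Haddad: $425,370 · Bergstrom: $154,830 · Halvorsen: $180,050 · Okafor: $112,700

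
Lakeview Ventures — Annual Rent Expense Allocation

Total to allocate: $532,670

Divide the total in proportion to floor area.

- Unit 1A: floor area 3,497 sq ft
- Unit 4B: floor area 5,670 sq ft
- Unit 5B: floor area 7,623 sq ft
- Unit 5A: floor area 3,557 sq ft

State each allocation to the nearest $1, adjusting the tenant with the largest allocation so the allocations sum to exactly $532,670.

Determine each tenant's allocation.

Unit 1A: $91,549; Unit 4B: $148,437; Unit 5B: $199,564; Unit 5A: $93,120

Sum of floor area: 20,347.
Raw shares: Unit 1A 3,497/20,347 × $532,670 = 91,548.97; Unit 4B 5,670/20,347 × $532,670 = 148,436.57; Unit 5B 7,623/20,347 × $532,670 = 199,564.72; Unit 5A 3,557/20,347 × $532,670 = 93,119.73.
At nearest $1: Unit 1A $91,549; Unit 4B $148,437; Unit 5B $199,565; Unit 5A $93,120. Sum = $532,671.
Difference $532,670 − $532,671 = −$1 applied to largest allocation (Unit 5B): Unit 5B becomes $199,564.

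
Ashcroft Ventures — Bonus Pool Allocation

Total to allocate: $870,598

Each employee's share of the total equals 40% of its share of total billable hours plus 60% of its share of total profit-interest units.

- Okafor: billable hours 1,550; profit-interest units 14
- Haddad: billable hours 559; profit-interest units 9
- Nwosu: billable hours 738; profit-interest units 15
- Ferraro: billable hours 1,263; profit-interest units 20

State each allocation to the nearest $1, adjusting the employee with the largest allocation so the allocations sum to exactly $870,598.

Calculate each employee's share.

Okafor: $257,418 · Haddad: $128,420 · Nwosu: $197,623 · Ferraro: $287,137

Billable hours total 4,110; profit-interest units total 58.
Combined weights (40% billable hours + 60% profit-interest units): Okafor 0.2957; Haddad 0.1475; Nwosu 0.2270; Ferraro 0.3298.
Raw shares: Okafor 257,417.69; Haddad 128,419.60; Nwosu 197,623.34; Ferraro 287,137.38.
At nearest $1: Okafor $257,418; Haddad $128,420; Nwosu $197,623; Ferraro $287,137. Sum = $870,598.
Rounded total matches; no reconciliation needed.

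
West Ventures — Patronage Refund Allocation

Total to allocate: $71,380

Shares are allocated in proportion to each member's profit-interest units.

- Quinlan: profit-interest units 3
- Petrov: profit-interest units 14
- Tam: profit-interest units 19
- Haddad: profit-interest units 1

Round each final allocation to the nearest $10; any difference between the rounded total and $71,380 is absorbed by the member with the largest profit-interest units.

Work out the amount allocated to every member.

Total profit-interest units = 3 + 14 + 19 + 1 = 37.
Proportional shares: Quinlan 5,787.57; Petrov 27,008.65; Tam 36,654.59; Haddad 1,929.19.
Rounded to nearest $10: Quinlan $5,790; Petrov $27,010; Tam $36,650; Haddad $1,930. Sum = $71,380.
Rounded total matches; no reconciliation needed.

Quinlan: $5,790 | Petrov: $27,010 | Tam: $36,650 | Haddad: $1,930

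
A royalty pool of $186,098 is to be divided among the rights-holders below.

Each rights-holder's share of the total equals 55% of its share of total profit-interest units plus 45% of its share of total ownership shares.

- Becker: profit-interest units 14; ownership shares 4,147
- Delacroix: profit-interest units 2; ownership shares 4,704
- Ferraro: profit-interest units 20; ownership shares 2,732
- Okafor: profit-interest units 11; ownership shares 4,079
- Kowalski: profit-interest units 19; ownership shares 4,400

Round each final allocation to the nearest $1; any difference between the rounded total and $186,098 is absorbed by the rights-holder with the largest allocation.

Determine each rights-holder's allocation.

Becker: $39,022; Delacroix: $22,737; Ferraro: $42,420; Okafor: $34,086; Kowalski: $47,833

Totals — profit-interest units 66, ownership shares 20,062.
Blended shares (55% profit-interest units + 45% ownership shares): Becker 0.2097; Delacroix 0.1222; Ferraro 0.2279; Okafor 0.1832; Kowalski 0.2570.
Pro-rata amounts: Becker 39,022.11; Delacroix 22,737.37; Ferraro 42,420.42; Okafor 34,085.81; Kowalski 47,832.28.
After rounding ($1): Becker $39,022; Delacroix $22,737; Ferraro $42,420; Okafor $34,086; Kowalski $47,832. Sum = $186,097.
Difference $186,098 − $186,097 = +$1 applied to largest allocation (Kowalski): Kowalski becomes $47,833.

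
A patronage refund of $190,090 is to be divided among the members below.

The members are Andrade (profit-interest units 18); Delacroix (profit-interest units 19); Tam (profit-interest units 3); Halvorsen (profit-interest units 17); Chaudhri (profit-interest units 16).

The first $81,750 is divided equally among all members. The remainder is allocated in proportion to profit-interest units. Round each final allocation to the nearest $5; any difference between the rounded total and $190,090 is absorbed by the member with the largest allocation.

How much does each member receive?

Andrade: $43,065; Delacroix: $44,550; Tam: $20,800; Halvorsen: $41,580; Chaudhri: $40,095

$81,750 shared equally gives $16,350 per member.
Remainder $108,340 by profit-interest units (total 73): Andrade 26,713.97 → $26,715; Delacroix 28,198.08 → $28,200; Tam 4,452.33 → $4,450; Halvorsen 25,229.86 → $25,230; Chaudhri 23,745.75 → $23,745.
Totals: Andrade $16,350 + $26,715 = $43,065; Delacroix $16,350 + $28,200 = $44,550; Tam $16,350 + $4,450 = $20,800; Halvorsen $16,350 + $25,230 = $41,580; Chaudhri $16,350 + $23,745 = $40,095.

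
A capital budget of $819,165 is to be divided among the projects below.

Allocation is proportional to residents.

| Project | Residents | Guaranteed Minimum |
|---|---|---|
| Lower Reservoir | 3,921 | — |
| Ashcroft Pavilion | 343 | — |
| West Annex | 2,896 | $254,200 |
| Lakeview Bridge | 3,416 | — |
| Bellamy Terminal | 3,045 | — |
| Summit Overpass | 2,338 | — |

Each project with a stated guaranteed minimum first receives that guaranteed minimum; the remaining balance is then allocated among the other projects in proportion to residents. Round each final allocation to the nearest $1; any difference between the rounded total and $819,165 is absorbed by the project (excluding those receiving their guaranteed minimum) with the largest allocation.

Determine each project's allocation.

Fund the minimums — West Annex $254,200. Residual $564,965.
Residual split over remaining residents 13,063: Lower Reservoir 169,580.32 → $169,580; Ashcroft Pavilion 14,834.49 → $14,834; Lakeview Bridge 147,739.45 → $147,739; Bellamy Terminal 131,693.98 → $131,694; Summit Overpass 101,116.75 → $101,117.
Rounding difference +$1 applied to Lower Reservoir → $169,581.

Lower Reservoir: $169,581; Ashcroft Pavilion: $14,834; West Annex: $254,200; Lakeview Bridge: $147,739; Bellamy Terminal: $131,694; Summit Overpass: $101,117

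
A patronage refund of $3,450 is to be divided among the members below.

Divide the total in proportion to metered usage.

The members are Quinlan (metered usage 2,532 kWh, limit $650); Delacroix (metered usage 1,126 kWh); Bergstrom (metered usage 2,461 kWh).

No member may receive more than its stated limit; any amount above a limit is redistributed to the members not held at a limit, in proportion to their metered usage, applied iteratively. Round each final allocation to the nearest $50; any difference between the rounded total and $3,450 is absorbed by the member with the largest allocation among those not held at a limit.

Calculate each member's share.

Metered usage total: 6,119.
Proportional shares (ignoring caps): Quinlan 1,427.59; Delacroix 634.86; Bergstrom 1,387.56.
Cap binds for Quinlan ($650); remaining pool $2,800 reallocated over remaining metered usage 3,587.
Redistributed shares: Delacroix 878.95 → $900; Bergstrom 1,921.05 → $1,900.

Quinlan: $650; Delacroix: $900; Bergstrom: $1,900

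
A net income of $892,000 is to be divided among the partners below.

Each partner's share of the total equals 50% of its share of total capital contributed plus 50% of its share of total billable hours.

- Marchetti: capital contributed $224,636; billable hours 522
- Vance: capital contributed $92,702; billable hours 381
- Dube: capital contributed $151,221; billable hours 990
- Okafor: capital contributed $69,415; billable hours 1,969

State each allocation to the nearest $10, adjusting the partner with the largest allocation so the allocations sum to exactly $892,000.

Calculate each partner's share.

Marchetti: $246,510; Vance: $120,850; Dube: $239,700; Okafor: $284,940

Totals — capital contributed 537,974, billable hours 3,862.
Blended shares (50% capital contributed + 50% billable hours): Marchetti 0.2764; Vance 0.1355; Dube 0.2687; Okafor 0.3194.
Unrounded shares: Marchetti 246,514.16; Vance 120,852.81; Dube 239,697.07; Okafor 284,935.96.
At nearest $10: Marchetti $246,510; Vance $120,850; Dube $239,700; Okafor $284,940. Sum = $892,000.
No rounding difference to absorb.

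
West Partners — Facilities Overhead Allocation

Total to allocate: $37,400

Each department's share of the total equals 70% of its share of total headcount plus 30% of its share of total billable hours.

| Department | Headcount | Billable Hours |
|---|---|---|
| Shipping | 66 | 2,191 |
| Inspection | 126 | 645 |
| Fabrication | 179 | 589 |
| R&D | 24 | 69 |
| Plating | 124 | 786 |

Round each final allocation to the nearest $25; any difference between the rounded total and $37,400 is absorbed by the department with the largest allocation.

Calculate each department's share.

Shipping: $9,075 | Inspection: $8,050 | Fabrication: $10,550 | R&D: $1,400 | Plating: $8,325

Totals — headcount 519, billable hours 4,280.
Composite weights (70% headcount + 30% billable hours): Shipping 0.2426; Inspection 0.2152; Fabrication 0.2827; R&D 0.0372; Plating 0.2223.
Unrounded shares: Shipping 9,072.94; Inspection 8,046.70; Fabrication 10,573.39; R&D 1,391.52; Plating 8,315.45.
After rounding ($25): Shipping $9,075; Inspection $8,050; Fabrication $10,575; R&D $1,400; Plating $8,325. Sum = $37,425.
Difference $37,400 − $37,425 = −$25 applied to largest allocation (Fabrication): Fabrication becomes $10,550.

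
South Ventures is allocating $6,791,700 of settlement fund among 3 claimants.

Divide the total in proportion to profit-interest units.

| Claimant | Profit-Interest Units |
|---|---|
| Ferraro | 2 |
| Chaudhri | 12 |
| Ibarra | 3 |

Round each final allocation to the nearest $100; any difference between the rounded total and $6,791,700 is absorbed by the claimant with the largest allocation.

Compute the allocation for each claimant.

Ferraro: $799,000 | Chaudhri: $4,794,200 | Ibarra: $1,198,500

Total profit-interest units = 17.
Pro-rata amounts: Ferraro 2/17 × $6,791,700 = 799,023.53; Chaudhri 12/17 × $6,791,700 = 4,794,141.18; Ibarra 3/17 × $6,791,700 = 1,198,535.29.
At nearest $100: Ferraro $799,000; Chaudhri $4,794,100; Ibarra $1,198,500. Sum = $6,791,600.
Difference $6,791,700 − $6,791,600 = +$100 applied to largest allocation (Chaudhri): Chaudhri becomes $4,794,200.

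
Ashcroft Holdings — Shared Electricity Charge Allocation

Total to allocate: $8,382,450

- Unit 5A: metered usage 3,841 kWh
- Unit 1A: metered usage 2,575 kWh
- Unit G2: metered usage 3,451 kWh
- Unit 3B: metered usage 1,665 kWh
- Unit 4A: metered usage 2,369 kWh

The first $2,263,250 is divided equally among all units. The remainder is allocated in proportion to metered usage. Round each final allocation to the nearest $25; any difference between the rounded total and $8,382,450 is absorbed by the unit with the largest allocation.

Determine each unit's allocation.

Unit 5A: $2,143,475; Unit 1A: $1,586,150; Unit G2: $1,971,775; Unit 3B: $1,185,575; Unit 4A: $1,495,475

First tranche $2,263,250 split equally: $452,650 each.
Remainder $6,119,200 by metered usage (total 13,901): Unit 5A 1,690,802.62 → $1,690,800; Unit 1A 1,133,511.26 → $1,133,500; Unit G2 1,519,125.19 → $1,519,125; Unit 3B 732,930.58 → $732,925; Unit 4A 1,042,830.36 → $1,042,825.
Rounding difference +$25 on remainder applied to Unit 5A.
Totals: Unit 5A $452,650 + $1,690,825 = $2,143,475; Unit 1A $452,650 + $1,133,500 = $1,586,150; Unit G2 $452,650 + $1,519,125 = $1,971,775; Unit 3B $452,650 + $732,925 = $1,185,575; Unit 4A $452,650 + $1,042,825 = $1,495,475.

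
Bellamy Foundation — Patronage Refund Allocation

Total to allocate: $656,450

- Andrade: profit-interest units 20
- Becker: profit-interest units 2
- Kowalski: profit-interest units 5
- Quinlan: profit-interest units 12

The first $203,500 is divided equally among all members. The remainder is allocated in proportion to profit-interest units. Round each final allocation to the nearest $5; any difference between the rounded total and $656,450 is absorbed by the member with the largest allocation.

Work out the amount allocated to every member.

Andrade: $283,155; Becker: $74,105; Kowalski: $108,945; Quinlan: $190,245

Equal tier: $203,500 ÷ 4 = $50,875 apiece.
Remainder $452,950 by profit-interest units (total 39): Andrade 232,282.05 → $232,280; Becker 23,228.21 → $23,230; Kowalski 58,070.51 → $58,070; Quinlan 139,369.23 → $139,370.
Totals: Andrade $50,875 + $232,280 = $283,155; Becker $50,875 + $23,230 = $74,105; Kowalski $50,875 + $58,070 = $108,945; Quinlan $50,875 + $139,370 = $190,245.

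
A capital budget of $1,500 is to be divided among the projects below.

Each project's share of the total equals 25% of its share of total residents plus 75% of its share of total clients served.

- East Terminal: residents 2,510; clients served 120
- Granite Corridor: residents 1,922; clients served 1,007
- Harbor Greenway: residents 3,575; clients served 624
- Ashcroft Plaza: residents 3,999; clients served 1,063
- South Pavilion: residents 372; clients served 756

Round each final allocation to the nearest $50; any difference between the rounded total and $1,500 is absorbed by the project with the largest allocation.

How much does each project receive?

East Terminal: $100; Granite Corridor: $400; Harbor Greenway: $300; Ashcroft Plaza: $450; South Pavilion: $250

Totals — residents 12,378, clients served 3,570.
Blended shares (25% residents + 75% clients served): East Terminal 0.0759; Granite Corridor 0.2504; Harbor Greenway 0.2033; Ashcroft Plaza 0.3041; South Pavilion 0.1663.
Proportional shares: East Terminal 113.86; Granite Corridor 375.56; Harbor Greenway 304.95; Ashcroft Plaza 456.13; South Pavilion 249.51.
At nearest $50: East Terminal $100; Granite Corridor $400; Harbor Greenway $300; Ashcroft Plaza $450; South Pavilion $250. Sum = $1,500.
Rounded total matches; no reconciliation needed.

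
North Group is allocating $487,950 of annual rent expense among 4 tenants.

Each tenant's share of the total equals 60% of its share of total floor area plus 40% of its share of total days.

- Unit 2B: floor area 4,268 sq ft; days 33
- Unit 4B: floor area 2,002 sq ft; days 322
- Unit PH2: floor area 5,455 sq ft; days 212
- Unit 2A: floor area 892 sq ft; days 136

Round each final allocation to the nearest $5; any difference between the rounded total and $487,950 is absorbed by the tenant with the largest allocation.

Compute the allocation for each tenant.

Floor area total 12,617; days total 703.
Combined weights (60% floor area + 40% days): Unit 2B 0.2217; Unit 4B 0.2784; Unit PH2 0.3800; Unit 2A 0.1198.
Unrounded shares: Unit 2B 108,198.48; Unit 4B 135,854.88; Unit PH2 185,439.44; Unit 2A 58,457.19.
After rounding ($5): Unit 2B $108,200; Unit 4B $135,855; Unit PH2 $185,440; Unit 2A $58,455. Sum = $487,950.
No rounding difference to absorb.

Unit 2B: $108,200 | Unit 4B: $135,855 | Unit PH2: $185,440 | Unit 2A: $58,455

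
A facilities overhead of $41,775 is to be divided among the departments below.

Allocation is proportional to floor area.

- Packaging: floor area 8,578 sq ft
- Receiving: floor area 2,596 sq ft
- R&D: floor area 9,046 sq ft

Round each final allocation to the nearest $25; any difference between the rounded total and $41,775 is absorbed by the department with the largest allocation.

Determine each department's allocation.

Packaging: $17,725; Receiving: $5,375; R&D: $18,675

Floor area total: 20,220.
Unrounded shares: Packaging 8,578/20,220 × $41,775 = 17,722.35; Receiving 2,596/20,220 × $41,775 = 5,363.40; R&D 9,046/20,220 × $41,775 = 18,689.25.
After rounding ($25): Packaging $17,725; Receiving $5,375; R&D $18,700. Sum = $41,800.
Difference $41,775 − $41,800 = −$25 applied to largest allocation (R&D): R&D becomes $18,675.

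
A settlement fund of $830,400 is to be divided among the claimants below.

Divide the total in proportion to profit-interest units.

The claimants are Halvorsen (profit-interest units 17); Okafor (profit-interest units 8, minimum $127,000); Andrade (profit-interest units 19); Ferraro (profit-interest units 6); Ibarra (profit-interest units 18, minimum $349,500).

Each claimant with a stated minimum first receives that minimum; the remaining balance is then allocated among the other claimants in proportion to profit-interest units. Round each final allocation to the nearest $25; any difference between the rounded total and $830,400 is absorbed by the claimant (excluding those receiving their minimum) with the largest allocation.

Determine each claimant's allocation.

Guaranteed amounts: Okafor $127,000; Ibarra $349,500. Residual $353,900.
Residual split over remaining profit-interest units 42: Halvorsen 143,245.24 → $143,250; Andrade 160,097.62 → $160,100; Ferraro 50,557.14 → $50,550.

Halvorsen: $143,250; Okafor: $127,000; Andrade: $160,100; Ferraro: $50,550; Ibarra: $349,500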